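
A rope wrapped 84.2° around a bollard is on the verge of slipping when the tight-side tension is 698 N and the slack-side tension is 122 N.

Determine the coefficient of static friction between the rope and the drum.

T₂/T₁ = e^{μβ} → μ = ln(T₂/T₁)/β.
β = 84.2° = 1.47 rad.
μ = ln(698/122)/1.47 = ln(5.721)/1.47 = 1.19.

μ ≈ 1.19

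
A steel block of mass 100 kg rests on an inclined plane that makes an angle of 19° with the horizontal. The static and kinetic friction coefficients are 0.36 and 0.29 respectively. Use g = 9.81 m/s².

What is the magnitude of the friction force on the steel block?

f ≈ 319 N (up the incline)

Normal force: N = m g cos θ = 100 × 9.81 × cos 19° = 927.6 N.
Along the slope the weight component is m g sin θ = 319.4 N; friction must supply exactly this, acting up-slope.
Static friction can supply at most μ_s N = 333.9 N.
Since |319.4| ≤ 333.9 N, static friction is sufficient; f equals the required value, not μ_s N.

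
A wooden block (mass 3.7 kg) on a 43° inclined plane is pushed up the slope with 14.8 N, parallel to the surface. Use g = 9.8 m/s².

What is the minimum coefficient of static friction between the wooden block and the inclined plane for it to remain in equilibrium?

N = m g cos θ = 26.52 N.
Friction must make up the shortfall along the incline: f = m g sin θ − P = 24.73 − 14.8 = 9.929 N.
At the threshold f = μ_s N, so μ_s,min = 9.929/26.52 = 0.374.

μ_s,min ≈ 0.374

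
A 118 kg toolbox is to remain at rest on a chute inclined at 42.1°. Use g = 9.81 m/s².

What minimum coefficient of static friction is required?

At the slip threshold m g sin θ = μ_s m g cos θ, so μ_s,min = tan θ.
μ_s,min = tan 42.1° = 0.904.

μ_s,min ≈ 0.904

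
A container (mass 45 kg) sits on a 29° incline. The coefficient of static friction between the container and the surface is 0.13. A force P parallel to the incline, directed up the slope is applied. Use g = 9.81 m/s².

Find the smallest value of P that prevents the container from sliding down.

P_min ≈ 164 N

The container tends to slide down (tan θ > μ_s), so at the point of impending slip friction acts up-slope at its limit: f = μ_s N.
P is parallel to the surface, so N = m g cos θ = 386 N.
Along the incline: P + μ_s N = m g sin θ, so P = 214 − 0.13×386 = 164 N.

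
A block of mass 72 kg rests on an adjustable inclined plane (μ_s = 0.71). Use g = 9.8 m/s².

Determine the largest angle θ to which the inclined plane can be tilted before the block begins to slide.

At the slip threshold, m g sin θ = μ_s · m g cos θ, so tan θ = μ_s.
θ_max = arctan(0.71) = 35.4°.

θ_max ≈ 35.4°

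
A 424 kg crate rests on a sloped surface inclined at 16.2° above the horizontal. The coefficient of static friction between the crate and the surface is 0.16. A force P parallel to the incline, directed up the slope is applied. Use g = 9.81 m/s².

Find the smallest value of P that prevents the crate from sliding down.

The crate tends to slide down (tan θ > μ_s), so at the point of impending slip friction acts up-slope at its limit: f = μ_s N.
P is parallel to the surface, so N = m g cos θ = 3990 N.
Along the incline: P + μ_s N = m g sin θ, so P = 1160 − 0.16×3990 = 521 N.

P_min ≈ 521 N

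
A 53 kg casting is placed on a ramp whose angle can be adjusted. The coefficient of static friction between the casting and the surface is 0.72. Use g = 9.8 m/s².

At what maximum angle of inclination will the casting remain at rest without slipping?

At the slip threshold, m g sin θ = μ_s · m g cos θ, so tan θ = μ_s.
θ_max = arctan(0.72) = 35.8°.

θ_max ≈ 35.8°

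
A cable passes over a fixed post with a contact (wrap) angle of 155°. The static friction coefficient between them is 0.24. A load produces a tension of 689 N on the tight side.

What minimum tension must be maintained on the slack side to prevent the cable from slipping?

Capstan equation at impending slip: T_tight/T_slack = e^{μβ}.
β = 155° = 2.705 rad; e^{μβ} = e^{0.24×2.705} = 1.914.
T_slack = T_tight / e^{μβ} = 689 / 1.914 = 360 N.

T_min ≈ 360 N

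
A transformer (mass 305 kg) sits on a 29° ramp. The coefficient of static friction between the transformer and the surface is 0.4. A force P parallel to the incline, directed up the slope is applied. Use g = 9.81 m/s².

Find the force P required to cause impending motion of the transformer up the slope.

P ≈ 2500 N

At impending motion up the slope, friction acts down-slope at its limit: f = μ_s N.
P is parallel to the surface, so N = m g cos θ = 2620 N.
Along the incline: P = m g sin θ + μ_s N = 1450 + 0.4×2620 = 2500 N.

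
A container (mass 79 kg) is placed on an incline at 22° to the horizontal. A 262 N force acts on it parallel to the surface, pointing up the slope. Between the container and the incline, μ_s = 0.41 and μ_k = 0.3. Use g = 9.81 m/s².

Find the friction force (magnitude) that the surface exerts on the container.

f ≈ 28.3 N (up the incline)

The normal reaction is N = m g cos θ = 718.6 N.
Parallel to the incline, ΣF = 0 gives f = m g sin θ − P = 290.3 − 262 = 28.32 N (up-slope positive).
The static-friction ceiling is μ_s N = 0.41 × 718.6 = 294.6 N.
Since |28.32| ≤ 294.6 N, the container remains in static equilibrium and friction takes exactly the required value.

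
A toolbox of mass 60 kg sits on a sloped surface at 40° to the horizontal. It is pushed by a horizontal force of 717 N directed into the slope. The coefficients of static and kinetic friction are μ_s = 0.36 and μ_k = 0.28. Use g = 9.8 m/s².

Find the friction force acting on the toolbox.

f ≈ 171 N (down the incline)

Normal direction: N = m g cos θ + P sin θ = 911.3 N.
Parallel to the incline: P cos θ − m g sin θ = 549.3 − 378 = 171.3 N; the friction needed to balance this is 171.3 N acting down the slope.
Maximum static friction: μ_s N = 0.36 × 911.3 = 328.1 N.
Since 171.3 N is within the 328.1 N limit, the toolbox stays put and friction is exactly 171 N.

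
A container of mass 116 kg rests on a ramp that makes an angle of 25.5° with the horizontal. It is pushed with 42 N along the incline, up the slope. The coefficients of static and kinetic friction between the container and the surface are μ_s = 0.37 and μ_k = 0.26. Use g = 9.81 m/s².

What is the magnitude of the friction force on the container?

f ≈ 267 N (up the incline)

The normal reaction is N = m g cos θ = 1027 N.
The friction needed for equilibrium is m g sin θ − P = 489.9 − 42 = 447.9 N, measured positive up-slope.
The static-friction ceiling is μ_s N = 0.37 × 1027 = 380 N.
Since |447.9| > 380 N, static friction cannot hold it; the container slides down the incline and kinetic friction applies: f = μ_k N = 0.26 × 1027 = 267 N.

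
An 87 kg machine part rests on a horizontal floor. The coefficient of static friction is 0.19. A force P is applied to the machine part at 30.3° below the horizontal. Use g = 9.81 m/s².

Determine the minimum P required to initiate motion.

N = m g + P sin α (the push presses the machine part into the horizontal floor).
At impending slip, P cos α = μ_s N = μ_s (m g + P sin α).
Solving: P (cos α − μ_s sin α) = μ_s m g → P = 0.19×853/(cos 30.3° − 0.19 sin 30.3°) = 162/0.7675 = 211 N.

P ≈ 211 N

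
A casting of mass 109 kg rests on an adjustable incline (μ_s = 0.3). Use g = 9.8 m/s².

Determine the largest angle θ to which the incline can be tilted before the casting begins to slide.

At the slip threshold, m g sin θ = μ_s · m g cos θ, so tan θ = μ_s.
θ_max = arctan(0.3) = 16.7°.

θ_max ≈ 16.7°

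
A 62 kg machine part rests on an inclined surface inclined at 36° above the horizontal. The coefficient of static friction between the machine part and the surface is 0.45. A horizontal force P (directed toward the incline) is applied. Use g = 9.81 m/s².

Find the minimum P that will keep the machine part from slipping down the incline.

P_min ≈ 127 N

The machine part tends to slide down (tan θ > μ_s), so at the point of impending slip friction acts up-slope at its limit: f = μ_s N.
Perpendicular to the incline: N = m g cos θ + P sin θ.
Along the incline: P cos θ + μ_s N = m g sin θ, i.e. P cos θ + μ_s (m g cos θ + P sin θ) = m g sin θ.
Solving, P (cos θ + μ_s sin θ) = m g (sin θ − μ_s cos θ), so P = 608×0.2237/1.074 = 127 N.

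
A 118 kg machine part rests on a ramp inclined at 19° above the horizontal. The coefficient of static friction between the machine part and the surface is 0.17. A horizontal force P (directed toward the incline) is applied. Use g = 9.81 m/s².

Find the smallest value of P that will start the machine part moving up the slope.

At impending motion up the slope, friction acts down-slope at its limit: f = μ_s N.
Perpendicular to the incline: N = m g cos θ + P sin θ.
Along the incline: P cos θ = m g sin θ + μ_s N = m g sin θ + μ_s (m g cos θ + P sin θ).
Solving, P (cos θ − μ_s sin θ) = m g (sin θ + μ_s cos θ), so P = 118×9.81×(sin 19° + 0.17 cos 19°)/(cos 19° − 0.17 sin 19°) = 1160×0.4863/0.8902 = 632 N.

P ≈ 632 N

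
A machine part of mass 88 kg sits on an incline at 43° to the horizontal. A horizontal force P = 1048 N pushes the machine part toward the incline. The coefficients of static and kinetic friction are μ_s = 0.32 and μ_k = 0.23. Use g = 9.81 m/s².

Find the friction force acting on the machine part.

f ≈ 178 N (down the incline)

Resolve perpendicular to the incline: N = m g cos θ + P sin θ = 88×9.81×cos 43° + 1048×sin 43° = 1346 N.
Parallel to the incline: P cos θ − m g sin θ = 766.5 − 588.8 = 177.7 N; the friction needed to balance this is 177.7 N acting down the slope.
Maximum static friction: μ_s N = 0.32 × 1346 = 430.8 N.
|f_req| = 177.7 ≤ 430.8 N → the machine part is in equilibrium; friction equals the required value.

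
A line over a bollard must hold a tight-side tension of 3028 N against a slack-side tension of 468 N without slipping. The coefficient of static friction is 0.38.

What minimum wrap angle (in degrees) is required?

β_min ≈ 282°

T₂/T₁ = e^{μβ} → β = ln(T₂/T₁)/μ.
β = ln(3028/468)/0.38 = 1.867/0.38 = 4.914 rad.
In degrees: β = 4.914 × 180/π = 282°.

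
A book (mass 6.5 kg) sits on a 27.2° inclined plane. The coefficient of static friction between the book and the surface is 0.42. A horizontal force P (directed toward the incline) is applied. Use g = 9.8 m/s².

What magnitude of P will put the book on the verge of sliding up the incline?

At impending motion up the slope, friction acts down-slope at its limit: f = μ_s N.
Perpendicular to the incline: N = m g cos θ + P sin θ.
Along the incline: P cos θ = m g sin θ + μ_s N = m g sin θ + μ_s (m g cos θ + P sin θ).
Solving, P (cos θ − μ_s sin θ) = m g (sin θ + μ_s cos θ), so P = 6.5×9.8×(sin 27.2° + 0.42 cos 27.2°)/(cos 27.2° − 0.42 sin 27.2°) = 63.7×0.8307/0.6974 = 75.9 N.

P ≈ 75.9 N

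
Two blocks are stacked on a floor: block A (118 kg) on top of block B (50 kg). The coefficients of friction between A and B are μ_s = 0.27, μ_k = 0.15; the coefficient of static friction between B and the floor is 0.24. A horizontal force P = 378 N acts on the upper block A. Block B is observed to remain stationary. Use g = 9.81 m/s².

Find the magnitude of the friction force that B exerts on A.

Between the blocks, N₁ = m_A g = 1158 N.
So the A–B interface can sustain at most μ_s N₁ = 312.5 N of static friction.
P = 378 N exceeds that limit, so A slips over B and the interface friction becomes kinetic: f₁ = μ_k N₁ = 0.15×1158 = 174 N.
B experiences an equal 174 N forward from A (third law). B is in equilibrium, so the floor supplies f₂ = 174 N of static friction (limit μ_s(m_A+m_B)g = 395.5 N, not exceeded).

f ≈ 174 N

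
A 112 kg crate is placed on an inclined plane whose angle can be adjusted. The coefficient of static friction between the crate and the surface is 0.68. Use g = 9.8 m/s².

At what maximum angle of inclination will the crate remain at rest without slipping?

At the slip threshold, m g sin θ = μ_s · m g cos θ, so tan θ = μ_s.
θ_max = arctan(0.68) = 34.2°.

θ_max ≈ 34.2°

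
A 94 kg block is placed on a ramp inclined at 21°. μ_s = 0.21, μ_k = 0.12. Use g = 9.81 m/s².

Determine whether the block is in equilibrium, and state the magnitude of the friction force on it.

f ≈ 103 N

N = m g cos θ = 861 N.
Down-slope weight component: m g sin θ = 330 N.
μ_s N = 181 N.
330 > 181 N, so it slides; kinetic friction f = μ_k N = 0.12×861 = 103 N.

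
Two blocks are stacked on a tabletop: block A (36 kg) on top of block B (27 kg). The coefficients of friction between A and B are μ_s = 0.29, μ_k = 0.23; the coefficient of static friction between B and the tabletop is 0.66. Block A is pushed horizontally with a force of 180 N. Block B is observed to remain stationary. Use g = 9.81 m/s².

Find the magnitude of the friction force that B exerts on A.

f ≈ 81.2 N

Normal force at the A–B interface: N₁ = m_A g = 353.2 N.
So the A–B interface can sustain at most μ_s N₁ = 102.4 N of static friction.
Since P = 180 N > 102.4 N, A slides on B; the A–B friction is kinetic: f₁ = μ_k N₁ = 0.23×353.2 = 81.2 N.
B experiences an equal 81.2 N forward from A (third law). B is in equilibrium, so the floor supplies f₂ = 81.2 N of static friction (limit μ_s(m_A+m_B)g = 407.9 N, not exceeded).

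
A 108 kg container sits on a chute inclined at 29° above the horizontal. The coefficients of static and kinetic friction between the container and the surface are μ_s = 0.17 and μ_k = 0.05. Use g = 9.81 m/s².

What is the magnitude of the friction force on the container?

f ≈ 46.3 N (up the incline)

The normal reaction is N = m g cos θ = 926.6 N.
Along the slope the weight component is m g sin θ = 513.6 N; friction must supply exactly this, acting up-slope.
Maximum static friction available: μ_s N = 0.17 × 926.6 = 157.5 N.
Since |513.6| > 157.5 N, static friction cannot hold it; the container slides down the incline and kinetic friction applies: f = μ_k N = 0.05 × 926.6 = 46.3 N.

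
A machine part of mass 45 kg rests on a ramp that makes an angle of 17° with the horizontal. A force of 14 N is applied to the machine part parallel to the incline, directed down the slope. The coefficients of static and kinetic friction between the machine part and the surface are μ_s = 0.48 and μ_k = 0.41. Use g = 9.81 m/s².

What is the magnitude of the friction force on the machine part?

Normal force: N = m g cos θ = 45 × 9.81 × cos 17° = 422.2 N.
Parallel to the incline, ΣF = 0 gives f = m g sin θ + P = 129.1 + 14 = 143.1 N (up-slope positive).
Static friction can supply at most μ_s N = 202.6 N.
Since |143.1| ≤ 202.6 N, static friction is sufficient; f equals the required value, not μ_s N.

f ≈ 143 N (up the incline)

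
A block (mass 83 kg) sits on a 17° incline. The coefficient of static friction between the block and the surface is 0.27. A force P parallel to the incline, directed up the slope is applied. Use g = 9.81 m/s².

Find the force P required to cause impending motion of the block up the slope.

At impending motion up the slope, friction acts down-slope at its limit: f = μ_s N.
P is parallel to the surface, so N = m g cos θ = 779 N.
Along the incline: P = m g sin θ + μ_s N = 238 + 0.27×779 = 448 N.

P ≈ 448 N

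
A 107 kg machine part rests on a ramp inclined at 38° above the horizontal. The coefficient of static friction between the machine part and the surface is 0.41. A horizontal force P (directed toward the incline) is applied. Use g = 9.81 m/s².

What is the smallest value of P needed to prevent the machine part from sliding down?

The machine part tends to slide down (tan θ > μ_s), so at the point of impending slip friction acts up-slope at its limit: f = μ_s N.
Perpendicular to the incline: N = m g cos θ + P sin θ.
Along the incline: P cos θ + μ_s N = m g sin θ, i.e. P cos θ + μ_s (m g cos θ + P sin θ) = m g sin θ.
Solving, P (cos θ + μ_s sin θ) = m g (sin θ − μ_s cos θ), so P = 1050×0.2926/1.04 = 295 N.

P_min ≈ 295 N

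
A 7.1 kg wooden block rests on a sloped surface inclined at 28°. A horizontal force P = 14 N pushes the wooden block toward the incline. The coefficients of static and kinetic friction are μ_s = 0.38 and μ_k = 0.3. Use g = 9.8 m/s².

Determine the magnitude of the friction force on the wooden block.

Normal direction: N = m g cos θ + P sin θ = 68.01 N.
Along the incline, the net driving force (taking up-slope positive) is P cos θ − m g sin θ = 12.36 − 32.67 = -20.3 N, so equilibrium requires friction f = 20.3 N (up-slope).
The limit of static friction is μ_s N = 25.84 N.
Since 20.3 N is within the 25.84 N limit, the wooden block stays put and friction is exactly 20.3 N.

f ≈ 20.3 N (up the incline)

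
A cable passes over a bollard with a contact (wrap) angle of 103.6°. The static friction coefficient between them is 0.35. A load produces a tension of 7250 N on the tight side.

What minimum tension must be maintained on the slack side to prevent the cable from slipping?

Capstan equation at impending slip: T_tight/T_slack = e^{μβ}.
β = 103.6° = 1.808 rad; e^{μβ} = e^{0.35×1.808} = 1.883.
T_slack = T_tight / e^{μβ} = 7250 / 1.883 = 3850 N.

T_min ≈ 3850 N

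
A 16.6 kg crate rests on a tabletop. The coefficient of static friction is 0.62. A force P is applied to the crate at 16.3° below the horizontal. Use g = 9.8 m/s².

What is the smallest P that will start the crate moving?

N = m g + P sin α (the push presses the crate into the tabletop).
At impending slip, P cos α = μ_s N = μ_s (m g + P sin α).
Solving: P (cos α − μ_s sin α) = μ_s m g → P = 0.62×163/(cos 16.3° − 0.62 sin 16.3°) = 101/0.7858 = 128 N.

P ≈ 128 N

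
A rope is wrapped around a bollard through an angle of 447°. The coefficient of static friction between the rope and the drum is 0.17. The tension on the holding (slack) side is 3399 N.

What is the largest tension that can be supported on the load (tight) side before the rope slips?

T_max ≈ 12800 N

At impending slip the capstan equation gives T₂/T₁ = e^{μβ} with β in radians.
β = 447° × π/180 = 7.802 rad.
e^{μβ} = e^{0.17×7.802} = 3.767.
T₂ = T₁ · e^{μβ} = 3399 × 3.767 = 12800 N.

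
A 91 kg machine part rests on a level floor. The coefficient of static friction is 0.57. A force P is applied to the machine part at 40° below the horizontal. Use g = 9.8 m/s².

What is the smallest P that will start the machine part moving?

P ≈ 1270 N

N = m g + P sin α (the push presses the machine part into the level floor).
At impending slip, P cos α = μ_s N = μ_s (m g + P sin α).
Solving: P (cos α − μ_s sin α) = μ_s m g → P = 0.57×892/(cos 40° − 0.57 sin 40°) = 508/0.3997 = 1270 N.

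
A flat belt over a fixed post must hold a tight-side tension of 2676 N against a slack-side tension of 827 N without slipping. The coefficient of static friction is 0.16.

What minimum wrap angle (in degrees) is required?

β_min ≈ 421°

T₂/T₁ = e^{μβ} → β = ln(T₂/T₁)/μ.
β = ln(2676/827)/0.16 = 1.174/0.16 = 7.339 rad.
In degrees: β = 7.339 × 180/π = 421°.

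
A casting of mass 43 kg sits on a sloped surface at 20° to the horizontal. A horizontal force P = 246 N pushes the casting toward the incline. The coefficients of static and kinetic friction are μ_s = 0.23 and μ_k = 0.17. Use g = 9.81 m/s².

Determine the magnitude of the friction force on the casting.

The horizontal push has a component P sin θ into the surface, so N = m g cos θ + P sin θ = 396.4 + 84.14 = 480.5 N.
Along the incline, the net driving force (taking up-slope positive) is P cos θ − m g sin θ = 231.2 − 144.3 = 86.89 N, so equilibrium requires friction f = -86.89 N (down-slope).
Maximum static friction: μ_s N = 0.23 × 480.5 = 110.5 N.
Since 86.89 N is within the 110.5 N limit, the casting stays put and friction is exactly 86.9 N.

f ≈ 86.9 N (down the incline)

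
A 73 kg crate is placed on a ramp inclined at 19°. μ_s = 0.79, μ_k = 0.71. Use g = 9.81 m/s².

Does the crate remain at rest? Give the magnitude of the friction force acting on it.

N = m g cos θ = 677 N.
Down-slope weight component: m g sin θ = 233 N.
μ_s N = 535 N.
233 ≤ 535 N, so it stays put; friction = 233 N.

f ≈ 233 N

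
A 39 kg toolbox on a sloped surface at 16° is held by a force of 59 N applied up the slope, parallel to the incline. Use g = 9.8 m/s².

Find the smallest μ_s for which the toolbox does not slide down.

μ_s,min ≈ 0.126

N = m g cos θ = 367.4 N.
Friction must make up the shortfall along the incline: f = m g sin θ − P = 105.3 − 59 = 46.35 N.
At the threshold f = μ_s N, so μ_s,min = 46.35/367.4 = 0.126.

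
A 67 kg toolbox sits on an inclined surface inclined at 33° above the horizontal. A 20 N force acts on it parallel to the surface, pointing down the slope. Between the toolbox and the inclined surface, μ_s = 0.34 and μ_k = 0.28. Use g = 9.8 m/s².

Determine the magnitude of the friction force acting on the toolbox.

Normal force: N = m g cos θ = 67 × 9.8 × cos 33° = 550.7 N.
Parallel to the incline, ΣF = 0 gives f = m g sin θ + P = 357.6 + 20 = 377.6 N (up-slope positive).
The static-friction ceiling is μ_s N = 0.34 × 550.7 = 187.2 N.
|377.6| exceeds 187.2 N, so the toolbox slips down-slope; friction is kinetic, f = μ_k N = 0.28×550.7 = 154 N.

f ≈ 154 N (up the incline)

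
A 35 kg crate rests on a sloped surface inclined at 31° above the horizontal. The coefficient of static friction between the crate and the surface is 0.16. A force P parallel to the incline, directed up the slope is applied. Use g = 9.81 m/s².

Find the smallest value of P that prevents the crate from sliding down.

P_min ≈ 130 N

The crate tends to slide down (tan θ > μ_s), so at the point of impending slip friction acts up-slope at its limit: f = μ_s N.
P is parallel to the surface, so N = m g cos θ = 294 N.
Along the incline: P + μ_s N = m g sin θ, so P = 177 − 0.16×294 = 130 N.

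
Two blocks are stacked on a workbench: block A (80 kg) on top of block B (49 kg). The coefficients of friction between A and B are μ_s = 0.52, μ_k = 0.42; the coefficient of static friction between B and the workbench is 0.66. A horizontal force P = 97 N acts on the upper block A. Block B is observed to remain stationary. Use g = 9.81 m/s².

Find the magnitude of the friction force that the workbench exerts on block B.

Between the blocks, N₁ = m_A g = 784.8 N.
Maximum static friction on A from B: μ_s N₁ = 0.52×784.8 = 408.1 N.
Since P = 97 N ≤ 408.1 N, A does not slip on B; friction on A equals P = 97 N.
By Newton's third law B feels 97 N forward from A. With B stationary, the floor's static friction on B balances it: f₂ = 97 N (well within μ_s(m_A+m_B)g = 835.2 N).

f ≈ 97 N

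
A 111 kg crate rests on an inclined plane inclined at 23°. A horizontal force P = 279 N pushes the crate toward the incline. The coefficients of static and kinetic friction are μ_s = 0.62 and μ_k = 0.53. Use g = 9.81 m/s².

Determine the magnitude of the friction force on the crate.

Resolve perpendicular to the incline: N = m g cos θ + P sin θ = 111×9.81×cos 23° + 279×sin 23° = 1111 N.
Parallel to the incline: P cos θ − m g sin θ = 256.8 − 425.5 = -168.7 N; the friction needed to balance this is 168.7 N acting up the slope.
The limit of static friction is μ_s N = 689 N.
Since 168.7 N is within the 689 N limit, the crate stays put and friction is exactly 169 N.

f ≈ 169 N (up the incline)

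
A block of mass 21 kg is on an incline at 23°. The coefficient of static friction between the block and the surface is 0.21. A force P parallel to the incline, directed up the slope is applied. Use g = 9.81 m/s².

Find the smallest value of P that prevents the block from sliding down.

P_min ≈ 40.7 N

The block tends to slide down (tan θ > μ_s), so at the point of impending slip friction acts up-slope at its limit: f = μ_s N.
P is parallel to the surface, so N = m g cos θ = 190 N.
Along the incline: P + μ_s N = m g sin θ, so P = 80.5 − 0.21×190 = 40.7 N.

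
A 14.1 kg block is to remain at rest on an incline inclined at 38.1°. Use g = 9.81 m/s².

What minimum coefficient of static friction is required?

At the slip threshold m g sin θ = μ_s m g cos θ, so μ_s,min = tan θ.
μ_s,min = tan 38.1° = 0.784.

μ_s,min ≈ 0.784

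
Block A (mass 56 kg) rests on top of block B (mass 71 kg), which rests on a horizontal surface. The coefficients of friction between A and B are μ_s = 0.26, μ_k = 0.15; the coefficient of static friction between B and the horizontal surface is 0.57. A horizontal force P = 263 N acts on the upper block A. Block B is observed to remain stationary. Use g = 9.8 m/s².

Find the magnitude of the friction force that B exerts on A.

The normal force B exerts on A is simply A's weight, N₁ = 548.8 N.
Maximum static friction on A from B: μ_s N₁ = 0.26×548.8 = 142.7 N.
P = 263 N exceeds that limit, so A slips over B and the interface friction becomes kinetic: f₁ = μ_k N₁ = 0.15×548.8 = 82.3 N.
B experiences an equal 82.3 N forward from A (third law). B is in equilibrium, so the floor supplies f₂ = 82.3 N of static friction (limit μ_s(m_A+m_B)g = 709.4 N, not exceeded).

f ≈ 82.3 N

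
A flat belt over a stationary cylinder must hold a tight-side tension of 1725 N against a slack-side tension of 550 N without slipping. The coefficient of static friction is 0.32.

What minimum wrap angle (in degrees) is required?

β_min ≈ 205°

T₂/T₁ = e^{μβ} → β = ln(T₂/T₁)/μ.
β = ln(1725/550)/0.32 = 1.143/0.32 = 3.572 rad.
In degrees: β = 3.572 × 180/π = 205°.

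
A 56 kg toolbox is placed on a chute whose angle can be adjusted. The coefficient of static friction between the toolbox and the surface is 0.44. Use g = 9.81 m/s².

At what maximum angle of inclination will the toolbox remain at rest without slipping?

At the slip threshold, m g sin θ = μ_s · m g cos θ, so tan θ = μ_s.
θ_max = arctan(0.44) = 23.7°.

θ_max ≈ 23.7°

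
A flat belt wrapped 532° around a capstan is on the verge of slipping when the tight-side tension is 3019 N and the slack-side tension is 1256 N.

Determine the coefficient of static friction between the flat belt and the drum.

μ ≈ 0.0945

T₂/T₁ = e^{μβ} → μ = ln(T₂/T₁)/β.
β = 532° = 9.285 rad.
μ = ln(3019/1256)/9.285 = ln(2.404)/9.285 = 0.0945.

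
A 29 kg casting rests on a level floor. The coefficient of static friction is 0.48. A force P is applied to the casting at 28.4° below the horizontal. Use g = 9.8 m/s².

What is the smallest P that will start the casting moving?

N = m g + P sin α (the push presses the casting into the level floor).
At impending slip, P cos α = μ_s N = μ_s (m g + P sin α).
Solving: P (cos α − μ_s sin α) = μ_s m g → P = 0.48×284/(cos 28.4° − 0.48 sin 28.4°) = 136/0.6513 = 209 N.

P ≈ 209 N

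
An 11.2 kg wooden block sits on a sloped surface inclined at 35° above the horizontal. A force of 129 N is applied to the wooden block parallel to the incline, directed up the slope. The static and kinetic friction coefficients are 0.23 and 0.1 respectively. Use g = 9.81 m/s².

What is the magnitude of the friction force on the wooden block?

The normal reaction is N = m g cos θ = 90 N.
The friction needed for equilibrium is m g sin θ − P = 63.02 − 129 = -65.98 N, measured positive up-slope.
Maximum static friction available: μ_s N = 0.23 × 90 = 20.7 N.
|-65.98| exceeds 20.7 N, so the wooden block slips up-slope; friction is kinetic, f = μ_k N = 0.1×90 = 9 N.

f ≈ 9 N (down the incline)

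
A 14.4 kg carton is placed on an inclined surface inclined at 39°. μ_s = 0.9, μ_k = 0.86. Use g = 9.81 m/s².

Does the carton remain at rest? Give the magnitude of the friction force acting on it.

N = m g cos θ = 110 N.
Down-slope weight component: m g sin θ = 88.9 N.
μ_s N = 98.8 N.
88.9 ≤ 98.8 N, so it stays put; friction = 88.9 N.

f ≈ 88.9 N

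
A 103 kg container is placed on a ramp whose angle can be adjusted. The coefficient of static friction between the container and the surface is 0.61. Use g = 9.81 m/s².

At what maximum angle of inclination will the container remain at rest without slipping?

At the slip threshold, m g sin θ = μ_s · m g cos θ, so tan θ = μ_s.
θ_max = arctan(0.61) = 31.4°.

θ_max ≈ 31.4°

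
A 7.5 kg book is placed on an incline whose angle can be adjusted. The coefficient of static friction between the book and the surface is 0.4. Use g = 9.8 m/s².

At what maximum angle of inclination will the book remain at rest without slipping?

θ_max ≈ 21.8°

At the slip threshold, m g sin θ = μ_s · m g cos θ, so tan θ = μ_s.
θ_max = arctan(0.4) = 21.8°.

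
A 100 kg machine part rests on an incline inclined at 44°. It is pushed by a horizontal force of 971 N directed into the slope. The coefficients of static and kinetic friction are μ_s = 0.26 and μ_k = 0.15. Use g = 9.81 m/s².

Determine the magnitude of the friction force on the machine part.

Resolve perpendicular to the incline: N = m g cos θ + P sin θ = 100×9.81×cos 44° + 971×sin 44° = 1380 N.
Parallel to the incline: P cos θ − m g sin θ = 698.5 − 681.5 = 17.02 N; the friction needed to balance this is 17.02 N acting down the slope.
The limit of static friction is μ_s N = 358.8 N.
|f_req| = 17.02 ≤ 358.8 N → the machine part is in equilibrium; friction equals the required value.

f ≈ 17 N (down the incline)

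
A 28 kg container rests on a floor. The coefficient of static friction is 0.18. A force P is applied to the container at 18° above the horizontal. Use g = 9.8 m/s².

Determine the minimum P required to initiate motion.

N = m g − P sin α (the pull lifts the container).
At impending slip, P cos α = μ_s N = μ_s (m g − P sin α).
Solving: P (cos α + μ_s sin α) = μ_s m g → P = 0.18×274/(cos 18° + 0.18 sin 18°) = 49.4/1.007 = 49.1 N.

P ≈ 49.1 N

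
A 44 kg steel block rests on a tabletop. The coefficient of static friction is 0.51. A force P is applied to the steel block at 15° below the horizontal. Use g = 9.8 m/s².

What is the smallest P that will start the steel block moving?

P ≈ 264 N

N = m g + P sin α (the push presses the steel block into the tabletop).
At impending slip, P cos α = μ_s N = μ_s (m g + P sin α).
Solving: P (cos α − μ_s sin α) = μ_s m g → P = 0.51×431/(cos 15° − 0.51 sin 15°) = 220/0.8339 = 264 N.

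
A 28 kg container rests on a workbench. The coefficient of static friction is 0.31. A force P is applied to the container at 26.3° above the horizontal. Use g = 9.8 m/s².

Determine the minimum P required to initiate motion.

P ≈ 82.3 N

N = m g − P sin α (the pull lifts the container).
At impending slip, P cos α = μ_s N = μ_s (m g − P sin α).
Solving: P (cos α + μ_s sin α) = μ_s m g → P = 0.31×274/(cos 26.3° + 0.31 sin 26.3°) = 85.1/1.034 = 82.3 N.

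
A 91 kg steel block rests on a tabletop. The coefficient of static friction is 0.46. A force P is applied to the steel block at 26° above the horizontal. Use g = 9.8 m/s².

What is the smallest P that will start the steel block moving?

N = m g − P sin α (the pull lifts the steel block).
At impending slip, P cos α = μ_s N = μ_s (m g − P sin α).
Solving: P (cos α + μ_s sin α) = μ_s m g → P = 0.46×892/(cos 26° + 0.46 sin 26°) = 410/1.1 = 373 N.

P ≈ 373 N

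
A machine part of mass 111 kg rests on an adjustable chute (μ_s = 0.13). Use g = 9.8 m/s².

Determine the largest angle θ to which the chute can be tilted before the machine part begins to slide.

θ_max ≈ 7.41°

At the slip threshold, m g sin θ = μ_s · m g cos θ, so tan θ = μ_s.
θ_max = arctan(0.13) = 7.41°.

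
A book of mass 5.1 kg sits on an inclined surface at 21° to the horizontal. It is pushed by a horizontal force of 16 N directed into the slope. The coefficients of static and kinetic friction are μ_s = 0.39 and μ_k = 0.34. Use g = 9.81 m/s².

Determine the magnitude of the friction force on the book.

Resolve perpendicular to the incline: N = m g cos θ + P sin θ = 5.1×9.81×cos 21° + 16×sin 21° = 52.44 N.
Parallel to the incline: P cos θ − m g sin θ = 14.94 − 17.93 = -2.992 N; the friction needed to balance this is 2.992 N acting up the slope.
Maximum static friction: μ_s N = 0.39 × 52.44 = 20.45 N.
Since 2.992 N is within the 20.45 N limit, the book stays put and friction is exactly 2.99 N.

f ≈ 2.99 N (up the incline)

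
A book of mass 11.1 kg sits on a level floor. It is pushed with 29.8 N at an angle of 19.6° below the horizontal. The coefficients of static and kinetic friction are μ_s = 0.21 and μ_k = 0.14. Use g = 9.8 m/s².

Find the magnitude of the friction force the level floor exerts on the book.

The vertical component of P adds to the normal force: N = m g + P sin α = 108.8 + 9.996 = 118.8 N.
For equilibrium, f = P cos α = 29.8×cos 19.6° = 28.07 N.
μ_s N = 0.21 × 118.8 = 24.94 N.
The required friction exceeds μ_s N, so the book moves and f = μ_k N = 16.6 N.

f ≈ 16.6 N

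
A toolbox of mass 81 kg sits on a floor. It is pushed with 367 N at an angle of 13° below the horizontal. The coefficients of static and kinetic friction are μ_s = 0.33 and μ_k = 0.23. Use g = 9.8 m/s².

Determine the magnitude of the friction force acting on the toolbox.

f ≈ 202 N

N = m g + P sin α = 793.8 + 367×sin 13° = 876.4 N.
For equilibrium, f = P cos α = 367×cos 13° = 357.6 N.
μ_s N = 0.33 × 876.4 = 289.2 N.
357.6 > 289.2 N → the toolbox slides; f = μ_k N = 0.23×876.4 = 202 N.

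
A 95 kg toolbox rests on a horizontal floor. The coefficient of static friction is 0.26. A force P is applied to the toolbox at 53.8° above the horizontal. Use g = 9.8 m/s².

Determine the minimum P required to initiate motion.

N = m g − P sin α (the pull lifts the toolbox).
At impending slip, P cos α = μ_s N = μ_s (m g − P sin α).
Solving: P (cos α + μ_s sin α) = μ_s m g → P = 0.26×931/(cos 53.8° + 0.26 sin 53.8°) = 242/0.8004 = 302 N.

P ≈ 302 N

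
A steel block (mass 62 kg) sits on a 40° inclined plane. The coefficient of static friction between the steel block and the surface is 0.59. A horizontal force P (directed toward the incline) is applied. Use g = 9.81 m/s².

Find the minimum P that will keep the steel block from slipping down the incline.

The steel block tends to slide down (tan θ > μ_s), so at the point of impending slip friction acts up-slope at its limit: f = μ_s N.
Perpendicular to the incline: N = m g cos θ + P sin θ.
Along the incline: P cos θ + μ_s N = m g sin θ, i.e. P cos θ + μ_s (m g cos θ + P sin θ) = m g sin θ.
Solving, P (cos θ + μ_s sin θ) = m g (sin θ − μ_s cos θ), so P = 608×0.1908/1.145 = 101 N.

P_min ≈ 101 N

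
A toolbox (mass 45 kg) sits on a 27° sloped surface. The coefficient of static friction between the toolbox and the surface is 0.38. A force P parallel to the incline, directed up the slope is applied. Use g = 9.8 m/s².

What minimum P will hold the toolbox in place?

The toolbox tends to slide down (tan θ > μ_s), so at the point of impending slip friction acts up-slope at its limit: f = μ_s N.
P is parallel to the surface, so N = m g cos θ = 393 N.
Along the incline: P + μ_s N = m g sin θ, so P = 200 − 0.38×393 = 50.9 N.

P_min ≈ 50.9 N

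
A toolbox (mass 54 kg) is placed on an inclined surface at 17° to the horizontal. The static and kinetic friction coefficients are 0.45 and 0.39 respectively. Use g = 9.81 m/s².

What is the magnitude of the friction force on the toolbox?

Perpendicular to the surface, N = m g cos θ = 54·9.81·cos 17° = 506.6 N.
For equilibrium along the incline, friction must balance the weight component: f = m g sin θ = 154.9 N up the slope.
Static friction can supply at most μ_s N = 228 N.
Since |154.9| ≤ 228 N, the toolbox remains in static equilibrium and friction takes exactly the required value.

f ≈ 155 N (up the incline)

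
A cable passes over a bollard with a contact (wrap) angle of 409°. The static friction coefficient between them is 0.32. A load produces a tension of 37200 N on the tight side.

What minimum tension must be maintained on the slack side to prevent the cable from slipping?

T_min ≈ 3790 N

Capstan equation at impending slip: T_tight/T_slack = e^{μβ}.
β = 409° = 7.138 rad; e^{μβ} = e^{0.32×7.138} = 9.819.
T_slack = T_tight / e^{μβ} = 37200 / 9.819 = 3790 N.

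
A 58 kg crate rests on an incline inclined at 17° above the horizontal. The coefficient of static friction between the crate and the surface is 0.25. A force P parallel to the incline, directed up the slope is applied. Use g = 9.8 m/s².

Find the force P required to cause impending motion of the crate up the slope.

At impending motion up the slope, friction acts down-slope at its limit: f = μ_s N.
P is parallel to the surface, so N = m g cos θ = 544 N.
Along the incline: P = m g sin θ + μ_s N = 166 + 0.25×544 = 302 N.

P ≈ 302 N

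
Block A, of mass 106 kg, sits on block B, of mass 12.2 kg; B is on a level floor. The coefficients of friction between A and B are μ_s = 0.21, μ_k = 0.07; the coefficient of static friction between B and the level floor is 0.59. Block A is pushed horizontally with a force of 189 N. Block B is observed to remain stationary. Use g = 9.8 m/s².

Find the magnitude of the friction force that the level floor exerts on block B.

Between the blocks, N₁ = m_A g = 1039 N.
So the A–B interface can sustain at most μ_s N₁ = 218.1 N of static friction.
Since P = 189 N ≤ 218.1 N, A does not slip on B; friction on A equals P = 189 N.
By Newton's third law B feels 189 N forward from A. With B stationary, the floor's static friction on B balances it: f₂ = 189 N (well within μ_s(m_A+m_B)g = 683.4 N).

f ≈ 189 N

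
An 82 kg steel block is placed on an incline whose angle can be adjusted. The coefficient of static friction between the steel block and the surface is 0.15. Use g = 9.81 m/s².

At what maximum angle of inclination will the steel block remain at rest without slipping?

At the slip threshold, m g sin θ = μ_s · m g cos θ, so tan θ = μ_s.
θ_max = arctan(0.15) = 8.53°.

θ_max ≈ 8.53°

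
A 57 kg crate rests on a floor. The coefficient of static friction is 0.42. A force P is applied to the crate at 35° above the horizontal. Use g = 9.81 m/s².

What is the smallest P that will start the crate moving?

P ≈ 222 N

N = m g − P sin α (the pull lifts the crate).
At impending slip, P cos α = μ_s N = μ_s (m g − P sin α).
Solving: P (cos α + μ_s sin α) = μ_s m g → P = 0.42×559/(cos 35° + 0.42 sin 35°) = 235/1.06 = 222 N.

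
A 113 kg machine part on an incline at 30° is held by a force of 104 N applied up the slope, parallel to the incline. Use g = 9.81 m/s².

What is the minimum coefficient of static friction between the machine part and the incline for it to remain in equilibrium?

μ_s,min ≈ 0.469

N = m g cos θ = 960 N.
Friction must make up the shortfall along the incline: f = m g sin θ − P = 554.3 − 104 = 450.3 N.
At the threshold f = μ_s N, so μ_s,min = 450.3/960 = 0.469.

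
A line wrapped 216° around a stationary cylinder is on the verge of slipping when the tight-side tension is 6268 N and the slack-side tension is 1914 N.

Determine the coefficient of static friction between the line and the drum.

T₂/T₁ = e^{μβ} → μ = ln(T₂/T₁)/β.
β = 216° = 3.77 rad.
μ = ln(6268/1914)/3.77 = ln(3.275)/3.77 = 0.315.

μ ≈ 0.315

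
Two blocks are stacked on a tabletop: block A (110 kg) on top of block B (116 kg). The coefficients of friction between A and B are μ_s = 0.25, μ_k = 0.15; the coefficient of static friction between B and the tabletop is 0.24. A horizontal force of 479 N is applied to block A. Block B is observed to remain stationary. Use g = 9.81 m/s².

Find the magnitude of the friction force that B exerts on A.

f ≈ 162 N

Between the blocks, N₁ = m_A g = 1079 N.
So the A–B interface can sustain at most μ_s N₁ = 269.8 N of static friction.
P = 479 N exceeds that limit, so A slips over B and the interface friction becomes kinetic: f₁ = μ_k N₁ = 0.15×1079 = 162 N.
By Newton's third law B feels 162 N forward from A. With B stationary, the floor's static friction on B balances it: f₂ = 162 N (well within μ_s(m_A+m_B)g = 532.1 N).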